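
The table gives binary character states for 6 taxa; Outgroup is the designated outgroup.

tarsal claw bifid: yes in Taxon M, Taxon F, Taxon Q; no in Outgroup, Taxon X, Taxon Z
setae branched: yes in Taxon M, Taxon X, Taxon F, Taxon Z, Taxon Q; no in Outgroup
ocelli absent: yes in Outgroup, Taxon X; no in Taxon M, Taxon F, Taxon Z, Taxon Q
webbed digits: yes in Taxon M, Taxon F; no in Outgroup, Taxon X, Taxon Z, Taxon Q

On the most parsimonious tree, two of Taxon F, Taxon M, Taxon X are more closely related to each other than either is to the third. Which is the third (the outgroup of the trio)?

Taxon X

Character polarity is set by the outgroup: the derived state is whichever differs from the outgroup's state, so for ocelli absent the derived state is 'no', and for the remaining characters it is 'yes'.
tarsal claw bifid (derived state 'yes') is shared by Taxon F, Taxon M, and Taxon Q — a synapomorphy uniting that clade.
All ingroup taxa share the derived state 'yes' for setae branched; it defines the ingroup but does not resolve relationships within it.
ocelli absent: derived state 'no' in Taxon F, Taxon M, Taxon Q, and Taxon Z only — synapomorphy for {Taxon F, Taxon M, Taxon Q, Taxon Z}.
Only Taxon F and Taxon M show the derived state 'yes' for webbed digits, supporting them as a clade.
Most parsimonious ingroup topology: ((((Taxon M,Taxon F),Taxon Q),Taxon Z),Taxon X).
Taxon M and Taxon F share a more recent common ancestor with each other than either does with Taxon X, so Taxon X is the least closely related of the three.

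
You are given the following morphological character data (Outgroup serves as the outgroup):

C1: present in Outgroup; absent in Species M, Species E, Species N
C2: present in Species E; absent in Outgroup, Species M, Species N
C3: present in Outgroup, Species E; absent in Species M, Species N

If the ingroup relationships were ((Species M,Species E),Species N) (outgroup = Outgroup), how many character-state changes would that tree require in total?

4

Map each character onto ((Species M,Species E),Species N) (rooted by Outgroup) and count the minimum state changes it requires (Fitch parsimony):
C1: 1; C2: 1; C3: 2.
Total tree length = 4.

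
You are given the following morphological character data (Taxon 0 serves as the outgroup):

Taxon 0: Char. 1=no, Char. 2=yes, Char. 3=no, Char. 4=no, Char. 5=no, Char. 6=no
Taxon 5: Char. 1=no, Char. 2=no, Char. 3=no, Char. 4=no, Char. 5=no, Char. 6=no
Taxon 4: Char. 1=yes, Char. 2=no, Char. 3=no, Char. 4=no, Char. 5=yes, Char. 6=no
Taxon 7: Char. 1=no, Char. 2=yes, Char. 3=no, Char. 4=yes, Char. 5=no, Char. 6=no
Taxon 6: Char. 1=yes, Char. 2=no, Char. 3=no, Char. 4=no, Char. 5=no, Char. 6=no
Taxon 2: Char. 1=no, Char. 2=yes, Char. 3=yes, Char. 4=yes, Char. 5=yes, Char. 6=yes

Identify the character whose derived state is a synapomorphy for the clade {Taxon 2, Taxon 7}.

Char. 4

Character polarity is set by the outgroup: the derived state is whichever differs from the outgroup's state, so for Char. 2 the derived state is 'no', and for the remaining characters it is 'yes'.
Char. 1: derived state 'yes' in Taxon 4 and Taxon 6 only — synapomorphy for {Taxon 4, Taxon 6}.
Only Taxon 4, Taxon 5, and Taxon 6 show the derived state 'no' for Char. 2, supporting them as a clade.
Char. 3: derived state 'yes' in Taxon 2 only — an autapomorphy, so it tells us nothing about relationships among taxa.
Only Taxon 2 and Taxon 7 show the derived state 'yes' for Char. 4, supporting them as a clade.
Char. 5 groups Taxon 2 and Taxon 4, which is incompatible with the clades supported by the remaining characters; treating it as convergent (homoplasy) costs fewer steps than any alternative tree.
Char. 6 (derived state 'yes') is unique to Taxon 2 (autapomorphy; uninformative for grouping).
Most parsimonious ingroup topology: ((Taxon 5,(Taxon 4,Taxon 6)),(Taxon 7,Taxon 2)).
The clade {Taxon 2, Taxon 7} is supported by Char. 4: its derived state 'yes' occurs in exactly those taxa and in no other taxon (including the outgroup).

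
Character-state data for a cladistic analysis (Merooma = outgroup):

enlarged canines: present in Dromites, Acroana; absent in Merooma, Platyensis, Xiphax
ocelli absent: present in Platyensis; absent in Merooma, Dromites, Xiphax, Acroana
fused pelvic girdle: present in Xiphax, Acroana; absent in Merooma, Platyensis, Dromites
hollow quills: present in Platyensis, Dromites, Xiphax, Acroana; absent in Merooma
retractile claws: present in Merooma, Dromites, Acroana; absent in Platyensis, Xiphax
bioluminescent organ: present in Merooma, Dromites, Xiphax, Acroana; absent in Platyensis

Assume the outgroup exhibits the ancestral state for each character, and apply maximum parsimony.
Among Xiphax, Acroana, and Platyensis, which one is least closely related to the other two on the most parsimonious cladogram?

Character polarity is set by the outgroup: the derived state is whichever differs from the outgroup's state, so for retractile claws, bioluminescent organ the derived state is 'absent', and for the remaining characters it is 'present'.
enlarged canines (derived state 'present') is shared by Acroana and Dromites — a synapomorphy uniting that clade.
ocelli absent (derived state 'present') is unique to Platyensis (autapomorphy; uninformative for grouping).
fused pelvic girdle (state 'present') occurs in Acroana and Xiphax but conflicts with the nesting implied by the other characters — most parsimoniously interpreted as homoplasy.
All ingroup taxa share the derived state 'present' for hollow quills; it defines the ingroup but does not resolve relationships within it.
retractile claws (derived state 'absent') is shared by Platyensis and Xiphax — a synapomorphy uniting that clade.
bioluminescent organ (derived state 'absent') is unique to Platyensis (autapomorphy; uninformative for grouping).
Most parsimonious ingroup topology: ((Platyensis,Xiphax),(Dromites,Acroana)).
Platyensis and Xiphax share a more recent common ancestor with each other than either does with Acroana, so Acroana is the least closely related of the three.

Acroana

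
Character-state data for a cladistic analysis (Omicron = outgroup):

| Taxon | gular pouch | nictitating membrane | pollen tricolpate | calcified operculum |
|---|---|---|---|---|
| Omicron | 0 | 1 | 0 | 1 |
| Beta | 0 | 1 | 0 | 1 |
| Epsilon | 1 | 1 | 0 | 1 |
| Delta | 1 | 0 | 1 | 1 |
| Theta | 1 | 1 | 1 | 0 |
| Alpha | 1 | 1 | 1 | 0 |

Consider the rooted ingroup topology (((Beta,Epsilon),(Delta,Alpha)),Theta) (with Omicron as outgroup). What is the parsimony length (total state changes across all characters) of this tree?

Map each character onto (((Beta,Epsilon),(Delta,Alpha)),Theta) (rooted by Omicron) and count the minimum state changes it requires (Fitch parsimony):
gular pouch: 2; nictitating membrane: 1; pollen tricolpate: 2; calcified operculum: 2.
Total tree length = 7.

7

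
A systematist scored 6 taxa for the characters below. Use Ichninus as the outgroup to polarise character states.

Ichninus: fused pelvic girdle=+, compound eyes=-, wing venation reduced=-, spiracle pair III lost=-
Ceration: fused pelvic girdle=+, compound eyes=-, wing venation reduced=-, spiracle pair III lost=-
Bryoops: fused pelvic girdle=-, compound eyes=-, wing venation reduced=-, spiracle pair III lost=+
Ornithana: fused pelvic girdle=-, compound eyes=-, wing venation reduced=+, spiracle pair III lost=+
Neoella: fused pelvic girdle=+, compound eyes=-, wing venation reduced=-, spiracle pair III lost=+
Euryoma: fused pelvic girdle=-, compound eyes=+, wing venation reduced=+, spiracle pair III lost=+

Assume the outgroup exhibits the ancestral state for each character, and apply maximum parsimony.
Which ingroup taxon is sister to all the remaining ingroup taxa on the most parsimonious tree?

Ceration

Character polarity is set by the outgroup: the derived state is whichever differs from the outgroup's state, so for fused pelvic girdle the derived state is '-', and for the remaining characters it is '+'.
Only Bryoops, Euryoma, and Ornithana show the derived state '-' for fused pelvic girdle, supporting them as a clade.
compound eyes: derived state '+' in Euryoma only — an autapomorphy, so it tells us nothing about relationships among taxa.
wing venation reduced (derived state '+') is shared by Euryoma and Ornithana — a synapomorphy uniting that clade.
Only Bryoops, Euryoma, Neoella, and Ornithana show the derived state '+' for spiracle pair III lost, supporting them as a clade.
Most parsimonious ingroup topology: (Ceration,((Bryoops,(Ornithana,Euryoma)),Neoella)).
Ceration is sister to the clade containing all other ingroup taxa, so it is the earliest-diverging (most basal) ingroup lineage.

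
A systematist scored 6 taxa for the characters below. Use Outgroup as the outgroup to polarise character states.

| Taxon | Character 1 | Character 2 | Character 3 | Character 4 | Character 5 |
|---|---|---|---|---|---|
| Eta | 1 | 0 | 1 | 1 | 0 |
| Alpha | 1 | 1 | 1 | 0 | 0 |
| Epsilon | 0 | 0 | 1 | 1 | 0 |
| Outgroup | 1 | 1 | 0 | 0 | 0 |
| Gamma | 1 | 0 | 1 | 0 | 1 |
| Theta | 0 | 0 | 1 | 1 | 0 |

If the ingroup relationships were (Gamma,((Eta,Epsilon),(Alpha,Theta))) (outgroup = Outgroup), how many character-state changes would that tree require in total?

8

Map each character onto (Gamma,((Eta,Epsilon),(Alpha,Theta))) (rooted by Outgroup) and count the minimum state changes it requires (Fitch parsimony):
Character 1: 2; Character 2: 2; Character 3: 1; Character 4: 2; Character 5: 1.
Total tree length = 8.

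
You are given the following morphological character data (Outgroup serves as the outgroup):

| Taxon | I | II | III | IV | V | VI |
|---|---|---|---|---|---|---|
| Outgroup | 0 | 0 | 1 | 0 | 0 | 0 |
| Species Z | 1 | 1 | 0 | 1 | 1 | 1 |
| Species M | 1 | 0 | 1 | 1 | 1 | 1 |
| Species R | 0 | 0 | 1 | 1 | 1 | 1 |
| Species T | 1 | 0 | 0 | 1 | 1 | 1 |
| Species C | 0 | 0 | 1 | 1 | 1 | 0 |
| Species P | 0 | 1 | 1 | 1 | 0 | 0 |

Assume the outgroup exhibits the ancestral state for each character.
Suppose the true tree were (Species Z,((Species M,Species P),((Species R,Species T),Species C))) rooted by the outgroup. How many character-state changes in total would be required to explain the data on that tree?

Map each character onto (Species Z,((Species M,Species P),((Species R,Species T),Species C))) (rooted by Outgroup) and count the minimum state changes it requires (Fitch parsimony):
I: 3; II: 2; III: 2; IV: 1; V: 2; VI: 3.
Total tree length = 13.

13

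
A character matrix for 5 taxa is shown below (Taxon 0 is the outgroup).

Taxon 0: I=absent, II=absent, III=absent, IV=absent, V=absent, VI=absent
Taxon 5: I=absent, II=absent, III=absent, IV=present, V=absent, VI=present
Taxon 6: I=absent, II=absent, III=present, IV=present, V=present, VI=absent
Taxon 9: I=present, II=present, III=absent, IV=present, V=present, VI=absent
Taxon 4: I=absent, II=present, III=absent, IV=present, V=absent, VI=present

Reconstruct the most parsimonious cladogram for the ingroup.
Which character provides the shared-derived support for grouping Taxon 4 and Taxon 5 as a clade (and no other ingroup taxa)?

The outgroup has state 'absent' for every character, so 'present' is the derived state throughout.
I (derived state 'present') is unique to Taxon 9 (autapomorphy; uninformative for grouping).
II (state 'present') occurs in Taxon 4 and Taxon 9 but conflicts with the nesting implied by the other characters — most parsimoniously interpreted as homoplasy.
III: derived state 'present' in Taxon 6 only — an autapomorphy, so it tells us nothing about relationships among taxa.
IV (derived state 'present') is shared by all ingroup taxa — unites the whole ingroup.
V: derived state 'present' in Taxon 6 and Taxon 9 only — synapomorphy for {Taxon 6, Taxon 9}.
VI: derived state 'present' in Taxon 4 and Taxon 5 only — synapomorphy for {Taxon 4, Taxon 5}.
Most parsimonious ingroup topology: ((Taxon 5,Taxon 4),(Taxon 6,Taxon 9)).
The clade {Taxon 4, Taxon 5} is supported by VI: its derived state 'present' occurs in exactly those taxa and in no other taxon (including the outgroup).

VI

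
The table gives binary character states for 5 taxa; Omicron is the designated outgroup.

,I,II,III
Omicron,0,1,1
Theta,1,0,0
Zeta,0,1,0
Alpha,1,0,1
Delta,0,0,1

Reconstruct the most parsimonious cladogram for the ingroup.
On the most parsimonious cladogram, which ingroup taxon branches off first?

Character polarity is set by the outgroup: the derived state is whichever differs from the outgroup's state, so for II, III the derived state is '0', and for the remaining characters it is '1'.
I: derived state '1' in Alpha and Theta only — synapomorphy for {Alpha, Theta}.
II (derived state '0') is shared by Alpha, Delta, and Theta — a synapomorphy uniting that clade.
III (state '0') occurs in Theta and Zeta but conflicts with the nesting implied by the other characters — most parsimoniously interpreted as homoplasy.
Most parsimonious ingroup topology: (((Theta,Alpha),Delta),Zeta).
Zeta is sister to the clade containing all other ingroup taxa, so it is the earliest-diverging (most basal) ingroup lineage.

Zeta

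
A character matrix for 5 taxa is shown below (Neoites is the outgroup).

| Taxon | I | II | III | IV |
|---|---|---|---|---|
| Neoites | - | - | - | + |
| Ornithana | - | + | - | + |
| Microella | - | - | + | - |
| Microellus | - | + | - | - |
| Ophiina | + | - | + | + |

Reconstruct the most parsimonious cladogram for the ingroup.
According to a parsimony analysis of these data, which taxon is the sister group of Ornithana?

Character polarity is set by the outgroup: the derived state is whichever differs from the outgroup's state, so for IV the derived state is '-', and for the remaining characters it is '+'.
I: derived state '+' in Ophiina only — an autapomorphy, so it tells us nothing about relationships among taxa.
II (derived state '+') is shared by Microellus and Ornithana — a synapomorphy uniting that clade.
Only Microella and Ophiina show the derived state '+' for III, supporting them as a clade.
IV groups Microella and Microellus, which is incompatible with the clades supported by the remaining characters; treating it as convergent (homoplasy) costs fewer steps than any alternative tree.
Most parsimonious ingroup topology: ((Ornithana,Microellus),(Microella,Ophiina)).
Ornithana and Microellus form a cherry on this tree, so they are sister taxa.

Microellus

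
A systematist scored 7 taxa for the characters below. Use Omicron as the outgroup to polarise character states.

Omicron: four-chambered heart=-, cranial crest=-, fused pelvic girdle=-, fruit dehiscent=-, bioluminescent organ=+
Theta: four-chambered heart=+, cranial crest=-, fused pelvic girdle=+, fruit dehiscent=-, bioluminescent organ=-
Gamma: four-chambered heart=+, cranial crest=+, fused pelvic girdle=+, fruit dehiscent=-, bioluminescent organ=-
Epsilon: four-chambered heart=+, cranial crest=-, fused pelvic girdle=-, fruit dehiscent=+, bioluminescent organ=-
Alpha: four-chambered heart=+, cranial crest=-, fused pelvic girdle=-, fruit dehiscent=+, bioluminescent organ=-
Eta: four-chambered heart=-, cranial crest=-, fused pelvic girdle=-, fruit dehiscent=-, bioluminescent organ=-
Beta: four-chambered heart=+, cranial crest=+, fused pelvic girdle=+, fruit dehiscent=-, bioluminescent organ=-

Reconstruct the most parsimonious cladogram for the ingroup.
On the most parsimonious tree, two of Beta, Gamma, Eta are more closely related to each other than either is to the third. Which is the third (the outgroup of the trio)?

Eta

Character polarity is set by the outgroup: the derived state is whichever differs from the outgroup's state, so for bioluminescent organ the derived state is '-', and for the remaining characters it is '+'.
four-chambered heart: derived state '+' in Alpha, Beta, Epsilon, Gamma, and Theta only — synapomorphy for {Alpha, Beta, Epsilon, Gamma, Theta}.
Only Beta and Gamma show the derived state '+' for cranial crest, supporting them as a clade.
Only Beta, Gamma, and Theta show the derived state '+' for fused pelvic girdle, supporting them as a clade.
fruit dehiscent (derived state '+') is shared by Alpha and Epsilon — a synapomorphy uniting that clade.
All ingroup taxa share the derived state '-' for bioluminescent organ; it defines the ingroup but does not resolve relationships within it.
Most parsimonious ingroup topology: (((Theta,(Gamma,Beta)),(Epsilon,Alpha)),Eta).
Beta and Gamma share a more recent common ancestor with each other than either does with Eta, so Eta is the least closely related of the three.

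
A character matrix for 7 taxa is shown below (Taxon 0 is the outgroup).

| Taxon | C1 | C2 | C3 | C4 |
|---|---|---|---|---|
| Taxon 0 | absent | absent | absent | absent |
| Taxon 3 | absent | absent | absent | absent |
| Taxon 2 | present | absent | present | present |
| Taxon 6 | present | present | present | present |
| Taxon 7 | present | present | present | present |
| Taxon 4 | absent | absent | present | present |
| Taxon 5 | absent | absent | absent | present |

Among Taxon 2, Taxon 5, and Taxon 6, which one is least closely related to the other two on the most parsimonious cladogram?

The outgroup has state 'absent' for every character, so 'present' is the derived state throughout.
Only Taxon 2, Taxon 6, and Taxon 7 show the derived state 'present' for C1, supporting them as a clade.
C2 (derived state 'present') is shared by Taxon 6 and Taxon 7 — a synapomorphy uniting that clade.
Only Taxon 2, Taxon 4, Taxon 6, and Taxon 7 show the derived state 'present' for C3, supporting them as a clade.
C4 (derived state 'present') is shared by Taxon 2, Taxon 4, Taxon 5, Taxon 6, and Taxon 7 — a synapomorphy uniting that clade.
Most parsimonious ingroup topology: (Taxon 3,(((Taxon 2,(Taxon 6,Taxon 7)),Taxon 4),Taxon 5)).
Taxon 6 and Taxon 2 share a more recent common ancestor with each other than either does with Taxon 5, so Taxon 5 is the least closely related of the three.

Taxon 5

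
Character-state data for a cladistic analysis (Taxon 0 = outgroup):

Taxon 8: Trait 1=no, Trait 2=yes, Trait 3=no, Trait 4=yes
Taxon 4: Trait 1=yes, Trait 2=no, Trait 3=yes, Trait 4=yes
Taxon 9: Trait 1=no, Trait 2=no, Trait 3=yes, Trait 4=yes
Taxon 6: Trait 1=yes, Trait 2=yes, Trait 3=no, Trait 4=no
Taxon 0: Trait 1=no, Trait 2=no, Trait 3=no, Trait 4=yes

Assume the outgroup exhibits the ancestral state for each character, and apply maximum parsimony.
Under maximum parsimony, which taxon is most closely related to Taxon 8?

Character polarity is set by the outgroup: the derived state is whichever differs from the outgroup's state, so for Trait 4 the derived state is 'no', and for the remaining characters it is 'yes'.
Trait 1 groups Taxon 4 and Taxon 6, which is incompatible with the clades supported by the remaining characters; treating it as convergent (homoplasy) costs fewer steps than any alternative tree.
Trait 2: derived state 'yes' in Taxon 6 and Taxon 8 only — synapomorphy for {Taxon 6, Taxon 8}.
Trait 3: derived state 'yes' in Taxon 4 and Taxon 9 only — synapomorphy for {Taxon 4, Taxon 9}.
Trait 4: derived state 'no' in Taxon 6 only — an autapomorphy, so it tells us nothing about relationships among taxa.
Most parsimonious ingroup topology: ((Taxon 9,Taxon 4),(Taxon 8,Taxon 6)).
Taxon 8 and Taxon 6 form a cherry on this tree, so they are sister taxa.

Taxon 6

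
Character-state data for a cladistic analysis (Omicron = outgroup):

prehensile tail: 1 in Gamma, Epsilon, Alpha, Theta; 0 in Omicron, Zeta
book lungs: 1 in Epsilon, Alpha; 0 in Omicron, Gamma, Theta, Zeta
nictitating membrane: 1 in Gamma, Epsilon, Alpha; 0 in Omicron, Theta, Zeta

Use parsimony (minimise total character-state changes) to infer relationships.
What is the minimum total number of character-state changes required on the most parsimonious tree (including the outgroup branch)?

3

The outgroup has state '0' for every character, so '1' is the derived state throughout.
prehensile tail: derived state '1' in Alpha, Epsilon, Gamma, and Theta only — synapomorphy for {Alpha, Epsilon, Gamma, Theta}.
book lungs: derived state '1' in Alpha and Epsilon only — synapomorphy for {Alpha, Epsilon}.
Only Alpha, Epsilon, and Gamma show the derived state '1' for nictitating membrane, supporting them as a clade.
Most parsimonious ingroup topology: (((Gamma,(Epsilon,Alpha)),Theta),Zeta).
Changes per character on this tree: prehensile tail: 1; book lungs: 1; nictitating membrane: 1.
Total = 3.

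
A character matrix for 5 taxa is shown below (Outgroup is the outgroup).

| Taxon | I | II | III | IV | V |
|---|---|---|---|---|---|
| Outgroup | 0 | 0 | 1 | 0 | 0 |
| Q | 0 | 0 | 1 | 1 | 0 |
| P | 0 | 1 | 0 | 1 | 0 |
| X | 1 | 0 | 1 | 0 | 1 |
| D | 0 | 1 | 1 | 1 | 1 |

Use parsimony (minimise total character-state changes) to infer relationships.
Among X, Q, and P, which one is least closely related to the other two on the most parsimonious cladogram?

Character polarity is set by the outgroup: the derived state is whichever differs from the outgroup's state, so for III the derived state is '0', and for the remaining characters it is '1'.
I: derived state '1' in X only — an autapomorphy, so it tells us nothing about relationships among taxa.
II (derived state '1') is shared by D and P — a synapomorphy uniting that clade.
III (derived state '0') is unique to P (autapomorphy; uninformative for grouping).
Only D, P, and Q show the derived state '1' for IV, supporting them as a clade.
V (state '1') occurs in D and X but conflicts with the nesting implied by the other characters — most parsimoniously interpreted as homoplasy.
Most parsimonious ingroup topology: ((Q,(P,D)),X).
P and Q share a more recent common ancestor with each other than either does with X, so X is the least closely related of the three.

X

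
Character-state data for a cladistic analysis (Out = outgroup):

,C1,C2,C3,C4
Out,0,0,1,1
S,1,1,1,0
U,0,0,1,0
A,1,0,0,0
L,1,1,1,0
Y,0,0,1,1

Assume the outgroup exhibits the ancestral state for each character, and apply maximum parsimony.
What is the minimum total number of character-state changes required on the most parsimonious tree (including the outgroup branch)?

Character polarity is set by the outgroup: the derived state is whichever differs from the outgroup's state, so for C3, C4 the derived state is '0', and for the remaining characters it is '1'.
C1: derived state '1' in A, L, and S only — synapomorphy for {A, L, S}.
Only L and S show the derived state '1' for C2, supporting them as a clade.
C3 (derived state '0') is unique to A (autapomorphy; uninformative for grouping).
C4: derived state '0' in A, L, S, and U only — synapomorphy for {A, L, S, U}.
Most parsimonious ingroup topology: ((((S,L),A),U),Y).
Changes per character on this tree: C1: 1; C2: 1; C3: 1; C4: 1.
Total = 4.

4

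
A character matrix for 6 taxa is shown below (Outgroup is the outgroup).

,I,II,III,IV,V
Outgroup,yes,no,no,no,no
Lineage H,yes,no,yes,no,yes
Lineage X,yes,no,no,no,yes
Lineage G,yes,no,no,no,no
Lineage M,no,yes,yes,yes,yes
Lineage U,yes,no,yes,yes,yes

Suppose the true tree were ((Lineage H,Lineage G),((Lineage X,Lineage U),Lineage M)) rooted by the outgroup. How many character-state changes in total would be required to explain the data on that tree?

9

Map each character onto ((Lineage H,Lineage G),((Lineage X,Lineage U),Lineage M)) (rooted by Outgroup) and count the minimum state changes it requires (Fitch parsimony):
I: 1; II: 1; III: 3; IV: 2; V: 2.
Total tree length = 9.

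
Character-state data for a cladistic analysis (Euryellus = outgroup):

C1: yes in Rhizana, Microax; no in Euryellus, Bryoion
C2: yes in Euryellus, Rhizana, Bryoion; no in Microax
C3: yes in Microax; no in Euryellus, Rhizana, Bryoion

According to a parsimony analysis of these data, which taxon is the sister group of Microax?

Rhizana

Character polarity is set by the outgroup: the derived state is whichever differs from the outgroup's state, so for C2 the derived state is 'no', and for the remaining characters it is 'yes'.
Only Microax and Rhizana show the derived state 'yes' for C1, supporting them as a clade.
C2 (derived state 'no') is unique to Microax (autapomorphy; uninformative for grouping).
C3: derived state 'yes' in Microax only — an autapomorphy, so it tells us nothing about relationships among taxa.
Most parsimonious ingroup topology: ((Rhizana,Microax),Bryoion).
Microax and Rhizana form a cherry on this tree, so they are sister taxa.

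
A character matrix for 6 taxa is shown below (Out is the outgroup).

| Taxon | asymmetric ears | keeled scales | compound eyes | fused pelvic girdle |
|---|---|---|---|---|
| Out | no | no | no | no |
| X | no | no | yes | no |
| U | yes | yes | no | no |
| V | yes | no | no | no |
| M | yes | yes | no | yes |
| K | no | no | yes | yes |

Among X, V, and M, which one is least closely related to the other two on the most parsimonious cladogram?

The outgroup has state 'no' for every character, so 'yes' is the derived state throughout.
asymmetric ears (derived state 'yes') is shared by M, U, and V — a synapomorphy uniting that clade.
Only M and U show the derived state 'yes' for keeled scales, supporting them as a clade.
compound eyes: derived state 'yes' in K and X only — synapomorphy for {K, X}.
fused pelvic girdle groups K and M, which is incompatible with the clades supported by the remaining characters; treating it as convergent (homoplasy) costs fewer steps than any alternative tree.
Most parsimonious ingroup topology: ((X,K),((U,M),V)).
V and M share a more recent common ancestor with each other than either does with X, so X is the least closely related of the three.

X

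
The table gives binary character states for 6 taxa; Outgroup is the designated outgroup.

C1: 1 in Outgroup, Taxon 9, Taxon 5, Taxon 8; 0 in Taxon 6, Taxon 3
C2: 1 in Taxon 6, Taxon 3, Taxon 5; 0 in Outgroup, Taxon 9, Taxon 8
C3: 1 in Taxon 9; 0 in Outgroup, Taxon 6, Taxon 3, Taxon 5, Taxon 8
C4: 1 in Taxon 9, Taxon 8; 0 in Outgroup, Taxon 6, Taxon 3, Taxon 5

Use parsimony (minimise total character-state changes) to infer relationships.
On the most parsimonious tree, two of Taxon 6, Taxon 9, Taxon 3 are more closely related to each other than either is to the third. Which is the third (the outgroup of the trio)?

Taxon 9

Character polarity is set by the outgroup: the derived state is whichever differs from the outgroup's state, so for C1 the derived state is '0', and for the remaining characters it is '1'.
Only Taxon 3 and Taxon 6 show the derived state '0' for C1, supporting them as a clade.
Only Taxon 3, Taxon 5, and Taxon 6 show the derived state '1' for C2, supporting them as a clade.
C3 (derived state '1') is unique to Taxon 9 (autapomorphy; uninformative for grouping).
C4 (derived state '1') is shared by Taxon 8 and Taxon 9 — a synapomorphy uniting that clade.
Most parsimonious ingroup topology: (((Taxon 6,Taxon 3),Taxon 5),(Taxon 9,Taxon 8)).
Taxon 3 and Taxon 6 share a more recent common ancestor with each other than either does with Taxon 9, so Taxon 9 is the least closely related of the three.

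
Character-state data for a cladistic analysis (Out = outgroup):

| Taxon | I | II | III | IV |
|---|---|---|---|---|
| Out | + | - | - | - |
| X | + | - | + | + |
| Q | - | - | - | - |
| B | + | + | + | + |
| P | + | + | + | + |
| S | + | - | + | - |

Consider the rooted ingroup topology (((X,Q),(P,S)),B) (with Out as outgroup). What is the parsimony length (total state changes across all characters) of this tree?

Map each character onto (((X,Q),(P,S)),B) (rooted by Out) and count the minimum state changes it requires (Fitch parsimony):
I: 1; II: 2; III: 2; IV: 3.
Total tree length = 8.

8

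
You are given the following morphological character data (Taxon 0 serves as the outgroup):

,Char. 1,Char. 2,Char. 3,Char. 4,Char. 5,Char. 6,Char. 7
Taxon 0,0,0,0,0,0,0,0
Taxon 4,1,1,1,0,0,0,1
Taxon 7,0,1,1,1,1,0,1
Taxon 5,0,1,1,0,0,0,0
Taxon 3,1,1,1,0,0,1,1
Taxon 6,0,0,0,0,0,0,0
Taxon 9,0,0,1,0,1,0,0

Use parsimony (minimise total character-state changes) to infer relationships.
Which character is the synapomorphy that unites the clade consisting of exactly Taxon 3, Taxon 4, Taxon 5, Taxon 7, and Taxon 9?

The outgroup has state '0' for every character, so '1' is the derived state throughout.
Char. 1: derived state '1' in Taxon 3 and Taxon 4 only — synapomorphy for {Taxon 3, Taxon 4}.
Char. 2 (derived state '1') is shared by Taxon 3, Taxon 4, Taxon 5, and Taxon 7 — a synapomorphy uniting that clade.
Only Taxon 3, Taxon 4, Taxon 5, Taxon 7, and Taxon 9 show the derived state '1' for Char. 3, supporting them as a clade.
Char. 4: derived state '1' in Taxon 7 only — an autapomorphy, so it tells us nothing about relationships among taxa.
Char. 5 (state '1') occurs in Taxon 7 and Taxon 9 but conflicts with the nesting implied by the other characters — most parsimoniously interpreted as homoplasy.
Char. 6 (derived state '1') is unique to Taxon 3 (autapomorphy; uninformative for grouping).
Only Taxon 3, Taxon 4, and Taxon 7 show the derived state '1' for Char. 7, supporting them as a clade.
Most parsimonious ingroup topology: (((((Taxon 4,Taxon 3),Taxon 7),Taxon 5),Taxon 9),Taxon 6).
The clade {Taxon 3, Taxon 4, Taxon 5, Taxon 7, Taxon 9} is supported by Char. 3: its derived state '1' occurs in exactly those taxa and in no other taxon (including the outgroup).

Char. 3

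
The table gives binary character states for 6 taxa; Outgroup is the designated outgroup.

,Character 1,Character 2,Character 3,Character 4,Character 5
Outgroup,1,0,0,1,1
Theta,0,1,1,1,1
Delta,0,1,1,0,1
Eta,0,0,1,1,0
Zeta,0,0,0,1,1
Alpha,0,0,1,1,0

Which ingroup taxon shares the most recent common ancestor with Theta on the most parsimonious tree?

Delta

Character polarity is set by the outgroup: the derived state is whichever differs from the outgroup's state, so for Character 1, Character 4, Character 5 the derived state is '0', and for the remaining characters it is '1'.
All ingroup taxa share the derived state '0' for Character 1; it defines the ingroup but does not resolve relationships within it.
Character 2: derived state '1' in Delta and Theta only — synapomorphy for {Delta, Theta}.
Only Alpha, Delta, Eta, and Theta show the derived state '1' for Character 3, supporting them as a clade.
Character 4 (derived state '0') is unique to Delta (autapomorphy; uninformative for grouping).
Character 5 (derived state '0') is shared by Alpha and Eta — a synapomorphy uniting that clade.
Most parsimonious ingroup topology: (((Theta,Delta),(Eta,Alpha)),Zeta).
Theta and Delta form a cherry on this tree, so they are sister taxa.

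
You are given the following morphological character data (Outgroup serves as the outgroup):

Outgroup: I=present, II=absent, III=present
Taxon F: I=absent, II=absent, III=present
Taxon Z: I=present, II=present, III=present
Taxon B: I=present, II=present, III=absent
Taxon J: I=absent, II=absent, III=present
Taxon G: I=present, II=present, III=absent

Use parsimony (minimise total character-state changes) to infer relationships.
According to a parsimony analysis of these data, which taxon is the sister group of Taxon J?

Taxon F

Character polarity is set by the outgroup: the derived state is whichever differs from the outgroup's state, so for I, III the derived state is 'absent', and for the remaining characters it is 'present'.
I (derived state 'absent') is shared by Taxon F and Taxon J — a synapomorphy uniting that clade.
II: derived state 'present' in Taxon B, Taxon G, and Taxon Z only — synapomorphy for {Taxon B, Taxon G, Taxon Z}.
III: derived state 'absent' in Taxon B and Taxon G only — synapomorphy for {Taxon B, Taxon G}.
Most parsimonious ingroup topology: ((Taxon F,Taxon J),(Taxon Z,(Taxon B,Taxon G))).
Taxon J and Taxon F form a cherry on this tree, so they are sister taxa.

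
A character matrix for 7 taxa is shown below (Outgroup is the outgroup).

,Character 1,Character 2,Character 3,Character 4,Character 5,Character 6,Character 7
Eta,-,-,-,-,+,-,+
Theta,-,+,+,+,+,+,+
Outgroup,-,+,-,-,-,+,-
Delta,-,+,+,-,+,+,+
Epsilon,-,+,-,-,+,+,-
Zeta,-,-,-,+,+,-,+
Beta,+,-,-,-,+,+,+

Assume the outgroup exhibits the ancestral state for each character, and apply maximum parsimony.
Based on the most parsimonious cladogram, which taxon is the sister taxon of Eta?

Character polarity is set by the outgroup: the derived state is whichever differs from the outgroup's state, so for Character 2, Character 6 the derived state is '-', and for the remaining characters it is '+'.
Character 1 (derived state '+') is unique to Beta (autapomorphy; uninformative for grouping).
Only Beta, Eta, and Zeta show the derived state '-' for Character 2, supporting them as a clade.
Character 3 (derived state '+') is shared by Delta and Theta — a synapomorphy uniting that clade.
Character 4 (state '+') occurs in Theta and Zeta but conflicts with the nesting implied by the other characters — most parsimoniously interpreted as homoplasy.
All ingroup taxa share the derived state '+' for Character 5; it defines the ingroup but does not resolve relationships within it.
Only Eta and Zeta show the derived state '-' for Character 6, supporting them as a clade.
Only Beta, Delta, Eta, Theta, and Zeta show the derived state '+' for Character 7, supporting them as a clade.
Most parsimonious ingroup topology: (((Delta,Theta),((Eta,Zeta),Beta)),Epsilon).
Eta and Zeta form a cherry on this tree, so they are sister taxa.

Zeta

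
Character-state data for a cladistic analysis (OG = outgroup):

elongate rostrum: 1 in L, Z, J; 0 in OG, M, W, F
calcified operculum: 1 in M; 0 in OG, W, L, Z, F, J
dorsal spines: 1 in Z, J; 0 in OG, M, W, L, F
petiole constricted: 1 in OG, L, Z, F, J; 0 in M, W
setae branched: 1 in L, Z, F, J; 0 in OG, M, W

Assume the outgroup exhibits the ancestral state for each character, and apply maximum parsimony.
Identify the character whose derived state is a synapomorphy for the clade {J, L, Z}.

Character polarity is set by the outgroup: the derived state is whichever differs from the outgroup's state, so for petiole constricted the derived state is '0', and for the remaining characters it is '1'.
Only J, L, and Z show the derived state '1' for elongate rostrum, supporting them as a clade.
calcified operculum: derived state '1' in M only — an autapomorphy, so it tells us nothing about relationships among taxa.
dorsal spines: derived state '1' in J and Z only — synapomorphy for {J, Z}.
petiole constricted: derived state '0' in M and W only — synapomorphy for {M, W}.
setae branched (derived state '1') is shared by F, J, L, and Z — a synapomorphy uniting that clade.
Most parsimonious ingroup topology: ((M,W),((L,(Z,J)),F)).
The clade {J, L, Z} is supported by elongate rostrum: its derived state '1' occurs in exactly those taxa and in no other taxon (including the outgroup).

elongate rostrum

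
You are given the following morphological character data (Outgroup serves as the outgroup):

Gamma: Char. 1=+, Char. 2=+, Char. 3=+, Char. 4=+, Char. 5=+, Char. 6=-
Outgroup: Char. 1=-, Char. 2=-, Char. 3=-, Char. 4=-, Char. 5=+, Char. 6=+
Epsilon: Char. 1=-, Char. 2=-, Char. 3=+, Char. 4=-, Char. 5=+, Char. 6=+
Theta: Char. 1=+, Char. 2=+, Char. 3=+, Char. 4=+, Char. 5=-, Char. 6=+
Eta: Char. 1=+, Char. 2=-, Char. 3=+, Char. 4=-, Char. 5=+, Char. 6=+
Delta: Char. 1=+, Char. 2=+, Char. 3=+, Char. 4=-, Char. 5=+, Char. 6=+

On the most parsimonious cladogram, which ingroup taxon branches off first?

Epsilon

Character polarity is set by the outgroup: the derived state is whichever differs from the outgroup's state, so for Char. 5, Char. 6 the derived state is '-', and for the remaining characters it is '+'.
Char. 1 (derived state '+') is shared by Delta, Eta, Gamma, and Theta — a synapomorphy uniting that clade.
Char. 2 (derived state '+') is shared by Delta, Gamma, and Theta — a synapomorphy uniting that clade.
Char. 3 (derived state '+') is shared by all ingroup taxa — unites the whole ingroup.
Only Gamma and Theta show the derived state '+' for Char. 4, supporting them as a clade.
Char. 5: derived state '-' in Theta only — an autapomorphy, so it tells us nothing about relationships among taxa.
Char. 6 (derived state '-') is unique to Gamma (autapomorphy; uninformative for grouping).
Most parsimonious ingroup topology: ((((Gamma,Theta),Delta),Eta),Epsilon).
Epsilon is sister to the clade containing all other ingroup taxa, so it is the earliest-diverging (most basal) ingroup lineage.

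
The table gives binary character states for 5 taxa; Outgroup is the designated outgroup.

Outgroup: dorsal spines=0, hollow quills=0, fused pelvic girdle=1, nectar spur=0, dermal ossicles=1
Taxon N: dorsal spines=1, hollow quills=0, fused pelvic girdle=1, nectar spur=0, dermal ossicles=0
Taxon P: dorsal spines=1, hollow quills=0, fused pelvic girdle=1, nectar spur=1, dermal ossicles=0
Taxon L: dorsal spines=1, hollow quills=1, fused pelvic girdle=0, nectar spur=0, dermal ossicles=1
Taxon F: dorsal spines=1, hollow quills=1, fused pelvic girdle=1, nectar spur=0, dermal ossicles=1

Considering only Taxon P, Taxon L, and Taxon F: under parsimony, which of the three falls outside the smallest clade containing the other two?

Character polarity is set by the outgroup: the derived state is whichever differs from the outgroup's state, so for fused pelvic girdle, dermal ossicles the derived state is '0', and for the remaining characters it is '1'.
dorsal spines (derived state '1') is shared by all ingroup taxa — unites the whole ingroup.
hollow quills (derived state '1') is shared by Taxon F and Taxon L — a synapomorphy uniting that clade.
fused pelvic girdle: derived state '0' in Taxon L only — an autapomorphy, so it tells us nothing about relationships among taxa.
nectar spur (derived state '1') is unique to Taxon P (autapomorphy; uninformative for grouping).
Only Taxon N and Taxon P show the derived state '0' for dermal ossicles, supporting them as a clade.
Most parsimonious ingroup topology: ((Taxon N,Taxon P),(Taxon L,Taxon F)).
Taxon L and Taxon F share a more recent common ancestor with each other than either does with Taxon P, so Taxon P is the least closely related of the three.

Taxon P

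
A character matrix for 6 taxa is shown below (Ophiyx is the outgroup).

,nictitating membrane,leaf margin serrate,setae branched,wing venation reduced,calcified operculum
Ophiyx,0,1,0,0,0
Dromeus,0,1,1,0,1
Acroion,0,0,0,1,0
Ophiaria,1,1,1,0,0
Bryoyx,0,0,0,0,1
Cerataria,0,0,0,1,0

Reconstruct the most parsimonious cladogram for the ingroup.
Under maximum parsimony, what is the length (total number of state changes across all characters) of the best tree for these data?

6

Character polarity is set by the outgroup: the derived state is whichever differs from the outgroup's state, so for leaf margin serrate the derived state is '0', and for the remaining characters it is '1'.
nictitating membrane: derived state '1' in Ophiaria only — an autapomorphy, so it tells us nothing about relationships among taxa.
leaf margin serrate: derived state '0' in Acroion, Bryoyx, and Cerataria only — synapomorphy for {Acroion, Bryoyx, Cerataria}.
Only Dromeus and Ophiaria show the derived state '1' for setae branched, supporting them as a clade.
Only Acroion and Cerataria show the derived state '1' for wing venation reduced, supporting them as a clade.
calcified operculum (state '1') occurs in Bryoyx and Dromeus but conflicts with the nesting implied by the other characters — most parsimoniously interpreted as homoplasy.
Most parsimonious ingroup topology: ((Dromeus,Ophiaria),((Acroion,Cerataria),Bryoyx)).
Changes per character on this tree: nictitating membrane: 1; leaf margin serrate: 1; setae branched: 1; wing venation reduced: 1; calcified operculum: 2.
Total = 6.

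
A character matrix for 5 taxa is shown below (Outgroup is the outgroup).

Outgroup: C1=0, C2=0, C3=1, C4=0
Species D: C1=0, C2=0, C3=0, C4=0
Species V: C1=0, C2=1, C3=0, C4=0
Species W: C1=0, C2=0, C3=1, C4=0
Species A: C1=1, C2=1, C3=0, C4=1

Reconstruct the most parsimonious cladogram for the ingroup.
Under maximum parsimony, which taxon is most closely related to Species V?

Character polarity is set by the outgroup: the derived state is whichever differs from the outgroup's state, so for C3 the derived state is '0', and for the remaining characters it is '1'.
C1 (derived state '1') is unique to Species A (autapomorphy; uninformative for grouping).
C2: derived state '1' in Species A and Species V only — synapomorphy for {Species A, Species V}.
C3 (derived state '0') is shared by Species A, Species D, and Species V — a synapomorphy uniting that clade.
C4: derived state '1' in Species A only — an autapomorphy, so it tells us nothing about relationships among taxa.
Most parsimonious ingroup topology: ((Species D,(Species V,Species A)),Species W).
Species V and Species A form a cherry on this tree, so they are sister taxa.

Species A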